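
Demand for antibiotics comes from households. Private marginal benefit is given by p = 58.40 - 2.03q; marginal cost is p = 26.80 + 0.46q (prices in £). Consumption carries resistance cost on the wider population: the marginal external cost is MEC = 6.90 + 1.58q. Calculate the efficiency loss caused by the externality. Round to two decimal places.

Market equilibrium (private): 26.80 + 0.46q = 58.40 - 2.03q → q_m = 12.6908.
Social marginal benefit = demand − MEC = 51.50 - 3.61q.
Set SMB = MC: 51.50 - 3.61q = 26.80 + 0.46q → q* = 6.0688.
Height of the DWL triangle at q_m is MC(q_m) − SMB(q_m) = MEC(q_m) = 26.9514.
DWL = ½ × 6.6220 × 26.9514 = 89.2361.

DWL = £89.24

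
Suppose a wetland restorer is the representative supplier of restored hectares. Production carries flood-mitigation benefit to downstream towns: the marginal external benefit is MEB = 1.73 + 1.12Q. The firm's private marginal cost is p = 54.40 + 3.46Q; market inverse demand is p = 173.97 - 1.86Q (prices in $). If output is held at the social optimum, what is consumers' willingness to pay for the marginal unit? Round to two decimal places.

P = $120.25

Social marginal cost = private MC − MEB = 52.67 + 2.34Q.
Set SMC = demand: 52.67 + 2.34Q = 173.97 - 1.86Q → Q* = 28.8810.
Consumer price on the demand curve at Q*: 173.97 − 1.86×28.8810 = 120.2513.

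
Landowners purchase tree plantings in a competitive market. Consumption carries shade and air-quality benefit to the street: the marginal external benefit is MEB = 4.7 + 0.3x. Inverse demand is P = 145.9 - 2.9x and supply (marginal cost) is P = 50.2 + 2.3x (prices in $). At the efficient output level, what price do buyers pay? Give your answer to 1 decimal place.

Social marginal benefit = demand + MEB = 150.6 - 2.6x.
Set SMB = MC: 150.6 - 2.6x = 50.2 + 2.3x → x* = 20.4898.
Consumer price on the demand curve at x*: 145.9 − 2.9×20.4898 = 86.4796.

P = $86.5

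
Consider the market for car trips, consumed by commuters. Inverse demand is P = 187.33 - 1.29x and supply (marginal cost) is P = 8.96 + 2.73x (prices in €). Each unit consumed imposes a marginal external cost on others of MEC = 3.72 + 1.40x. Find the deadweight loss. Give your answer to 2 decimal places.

Market equilibrium (private): 8.96 + 2.73x = 187.33 - 1.29x → x_m = 44.3706.
Social marginal benefit = demand − MEC = 183.61 - 2.69x.
Set SMB = MC: 183.61 - 2.69x = 8.96 + 2.73x → x* = 32.2232.
Height of the DWL triangle at x_m is MC(x_m) − SMB(x_m) = MEC(x_m) = 65.8389.
DWL = ½ × 12.1474 × 65.8389 = 399.8857.

DWL = €399.89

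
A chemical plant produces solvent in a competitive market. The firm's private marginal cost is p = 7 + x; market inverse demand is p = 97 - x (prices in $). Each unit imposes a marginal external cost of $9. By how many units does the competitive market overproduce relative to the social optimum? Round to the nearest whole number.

Market equilibrium (private): 7 + x = 97 - x → x_m = 45.0000.
Social marginal cost = private MC + MEC = 16 + x.
Set SMC = demand: 16 + x = 97 - x → x* = 40.5000.
Gap = |45.0000 − 40.5000| = 4.5000.

5 units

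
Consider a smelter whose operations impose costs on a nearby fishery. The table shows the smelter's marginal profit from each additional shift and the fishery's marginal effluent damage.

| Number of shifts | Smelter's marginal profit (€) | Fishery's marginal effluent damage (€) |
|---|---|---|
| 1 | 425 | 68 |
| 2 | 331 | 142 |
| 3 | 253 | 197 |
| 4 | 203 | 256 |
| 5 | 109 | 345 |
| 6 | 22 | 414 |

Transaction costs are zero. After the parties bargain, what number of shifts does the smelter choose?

3

Bargaining reaches the level where marginal profit last exceeds marginal effluent damage.
That holds through level 3 (253 ≥ 197) but not at 4 (203 < 256).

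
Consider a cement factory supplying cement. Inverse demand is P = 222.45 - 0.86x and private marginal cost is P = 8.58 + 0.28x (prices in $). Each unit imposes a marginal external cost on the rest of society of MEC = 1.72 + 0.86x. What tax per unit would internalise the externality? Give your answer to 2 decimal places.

tax = $92.94 per unit

Social marginal cost = private MC + MEC = 10.30 + 1.14x.
Set SMC = demand: 10.30 + 1.14x = 222.45 - 0.86x → x* = 106.0750.
The Pigouvian tax equals MEC at x*: 1.72 + 0.86×106.0750 = 92.9445.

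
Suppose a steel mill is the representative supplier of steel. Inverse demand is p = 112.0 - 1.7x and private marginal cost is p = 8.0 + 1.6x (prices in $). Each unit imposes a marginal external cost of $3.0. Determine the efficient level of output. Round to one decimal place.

Social marginal cost = private MC + MEC = 11.0 + 1.6x.
Set SMC = demand: 11.0 + 1.6x = 112.0 - 1.7x → x* = 30.6061.

x* = 30.6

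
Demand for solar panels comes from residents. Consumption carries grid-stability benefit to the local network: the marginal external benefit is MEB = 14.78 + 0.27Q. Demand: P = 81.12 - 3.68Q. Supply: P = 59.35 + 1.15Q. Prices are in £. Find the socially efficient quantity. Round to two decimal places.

Social marginal benefit = demand + MEB = 95.90 - 3.41Q.
Set SMB = MC: 95.90 - 3.41Q = 59.35 + 1.15Q → Q* = 8.0154.

Q* = 8.02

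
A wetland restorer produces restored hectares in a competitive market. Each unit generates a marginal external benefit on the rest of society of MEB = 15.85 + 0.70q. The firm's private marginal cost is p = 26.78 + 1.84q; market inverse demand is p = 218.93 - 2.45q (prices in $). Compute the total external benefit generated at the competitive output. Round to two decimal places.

Market equilibrium (private): 26.78 + 1.84q = 218.93 - 2.45q → q_m = 44.7902.
Total external benefit = ∫₀^{q_m} (15.85 + 0.70q) dq = 15.85×44.7902 + ½×0.70×44.7902² = 1412.0814.

$1412.08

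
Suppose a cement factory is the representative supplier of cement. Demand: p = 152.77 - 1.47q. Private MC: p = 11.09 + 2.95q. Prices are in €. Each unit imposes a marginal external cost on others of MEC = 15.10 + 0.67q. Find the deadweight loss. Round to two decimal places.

Market equilibrium (private): 11.09 + 2.95q = 152.77 - 1.47q → q_m = 32.0543.
Social marginal cost = private MC + MEC = 26.19 + 3.62q.
Set SMC = demand: 26.19 + 3.62q = 152.77 - 1.47q → q* = 24.8684.
The welfare-loss triangle has base |q_m − q*| and height MEC(q_m) (the vertical gap between SMC and demand is zero at q* and MEC at q_m).
DWL = ½ × 7.1859 × 36.5764 = 131.4172.

DWL = €131.42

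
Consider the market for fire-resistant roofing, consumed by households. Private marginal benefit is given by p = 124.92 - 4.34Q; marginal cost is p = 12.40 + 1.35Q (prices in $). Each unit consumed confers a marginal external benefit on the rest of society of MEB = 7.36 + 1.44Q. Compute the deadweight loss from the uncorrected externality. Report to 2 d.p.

Market equilibrium (private): 12.40 + 1.35Q = 124.92 - 4.34Q → Q_m = 19.7750.
Social marginal benefit = demand + MEB = 132.28 - 2.90Q.
Set SMB = MC: 132.28 - 2.90Q = 12.40 + 1.35Q → Q* = 28.2071.
The welfare-loss triangle has base |Q_m − Q*| and height MEB(Q_m) (the vertical gap between SMB and MC is zero at Q* and MEB at Q_m).
DWL = ½ × 8.4321 × 35.8361 = 151.0868.

DWL = $151.09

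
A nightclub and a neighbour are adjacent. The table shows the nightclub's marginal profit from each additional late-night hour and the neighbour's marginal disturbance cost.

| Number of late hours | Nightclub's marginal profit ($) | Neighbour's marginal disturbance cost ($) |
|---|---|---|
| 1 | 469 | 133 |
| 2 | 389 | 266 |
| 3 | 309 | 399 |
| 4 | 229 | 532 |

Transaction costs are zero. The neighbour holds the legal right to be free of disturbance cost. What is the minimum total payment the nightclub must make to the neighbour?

Efficient level: marginal profit ≥ marginal disturbance cost through level 2, so k* = 2.
With the neighbour holding the right, the nightclub must at least compensate total damage at k*: 133 + 266 = 399.

$399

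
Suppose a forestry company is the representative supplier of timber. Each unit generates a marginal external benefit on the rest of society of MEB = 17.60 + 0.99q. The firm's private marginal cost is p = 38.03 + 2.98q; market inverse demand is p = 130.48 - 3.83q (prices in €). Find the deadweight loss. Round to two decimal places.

Market equilibrium (private): 38.03 + 2.98q = 130.48 - 3.83q → q_m = 13.5756.
Social marginal cost = private MC − MEB = 20.43 + 1.99q.
Set SMC = demand: 20.43 + 1.99q = 130.48 - 3.83q → q* = 18.9089.
Between q* and q_m the wedge demand − SMC runs linearly from 0 to MEB(q_m), so the loss is a triangle.
DWL = ½ × 5.3333 × 31.0399 = 82.7725.

DWL = €82.77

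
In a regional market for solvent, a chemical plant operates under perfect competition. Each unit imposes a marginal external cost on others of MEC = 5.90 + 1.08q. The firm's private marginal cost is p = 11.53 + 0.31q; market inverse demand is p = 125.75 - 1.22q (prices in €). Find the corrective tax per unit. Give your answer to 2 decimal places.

Social marginal cost = private MC + MEC = 17.43 + 1.39q.
Set SMC = demand: 17.43 + 1.39q = 125.75 - 1.22q → q* = 41.5019.
The Pigouvian tax equals MEC at q*: 5.90 + 1.08×41.5019 = 50.7221.

tax = €50.72 per unit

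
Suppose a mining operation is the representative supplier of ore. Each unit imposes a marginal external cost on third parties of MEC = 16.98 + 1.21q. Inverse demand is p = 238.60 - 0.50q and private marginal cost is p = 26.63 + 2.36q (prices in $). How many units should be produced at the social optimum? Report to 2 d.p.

Social marginal cost = private MC + MEC = 43.61 + 3.57q.
Set SMC = demand: 43.61 + 3.57q = 238.60 - 0.50q → q* = 47.9091.

q* = 47.91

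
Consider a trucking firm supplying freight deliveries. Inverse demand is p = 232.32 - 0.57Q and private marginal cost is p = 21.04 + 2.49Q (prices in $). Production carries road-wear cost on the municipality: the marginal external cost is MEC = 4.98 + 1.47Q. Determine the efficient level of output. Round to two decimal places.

Q* = 45.54

Social marginal cost = private MC + MEC = 26.02 + 3.96Q.
Set SMC = demand: 26.02 + 3.96Q = 232.32 - 0.57Q → Q* = 45.5408.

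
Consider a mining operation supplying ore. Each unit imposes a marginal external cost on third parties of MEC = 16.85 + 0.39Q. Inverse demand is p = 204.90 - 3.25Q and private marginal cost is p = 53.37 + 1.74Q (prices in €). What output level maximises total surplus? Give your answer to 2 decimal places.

Q* = 25.03

Social marginal cost = private MC + MEC = 70.22 + 2.13Q.
Set SMC = demand: 70.22 + 2.13Q = 204.90 - 3.25Q → Q* = 25.0335.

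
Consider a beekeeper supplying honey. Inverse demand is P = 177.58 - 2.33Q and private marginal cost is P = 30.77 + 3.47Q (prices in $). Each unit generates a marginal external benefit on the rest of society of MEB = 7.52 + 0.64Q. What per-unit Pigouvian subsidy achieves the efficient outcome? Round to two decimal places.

Social marginal cost = private MC − MEB = 23.25 + 2.83Q.
Set SMC = demand: 23.25 + 2.83Q = 177.58 - 2.33Q → Q* = 29.9089.
The Pigouvian subsidy equals MEB at Q*: 7.52 + 0.64×29.9089 = 26.6617.

subsidy = $26.66 per unit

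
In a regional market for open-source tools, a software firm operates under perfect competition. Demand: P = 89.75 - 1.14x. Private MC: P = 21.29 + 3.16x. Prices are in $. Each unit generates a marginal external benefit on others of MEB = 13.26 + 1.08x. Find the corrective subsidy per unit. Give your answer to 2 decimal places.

Social marginal cost = private MC − MEB = 8.03 + 2.08x.
Set SMC = demand: 8.03 + 2.08x = 89.75 - 1.14x → x* = 25.3789.
The Pigouvian subsidy equals MEB at x*: 13.26 + 1.08×25.3789 = 40.6692.

subsidy = $40.67 per unit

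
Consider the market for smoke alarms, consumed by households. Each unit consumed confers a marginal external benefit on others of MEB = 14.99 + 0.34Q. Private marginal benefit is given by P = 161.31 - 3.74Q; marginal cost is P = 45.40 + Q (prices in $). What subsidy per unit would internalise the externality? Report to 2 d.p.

Social marginal benefit = demand + MEB = 176.30 - 3.40Q.
Set SMB = MC: 176.30 - 3.40Q = 45.40 + Q → Q* = 29.7500.
The Pigouvian subsidy equals MEB at Q*: 14.99 + 0.34×29.7500 = 25.1050.

subsidy = $25.11 per unit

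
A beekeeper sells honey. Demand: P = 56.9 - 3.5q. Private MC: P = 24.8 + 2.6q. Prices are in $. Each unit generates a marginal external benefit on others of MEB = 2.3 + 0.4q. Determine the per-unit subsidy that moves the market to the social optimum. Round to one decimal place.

Social marginal cost = private MC − MEB = 22.5 + 2.2q.
Set SMC = demand: 22.5 + 2.2q = 56.9 - 3.5q → q* = 6.0351.
The Pigouvian subsidy equals MEB at q*: 2.3 + 0.4×6.0351 = 4.7140.

subsidy = $4.7 per unit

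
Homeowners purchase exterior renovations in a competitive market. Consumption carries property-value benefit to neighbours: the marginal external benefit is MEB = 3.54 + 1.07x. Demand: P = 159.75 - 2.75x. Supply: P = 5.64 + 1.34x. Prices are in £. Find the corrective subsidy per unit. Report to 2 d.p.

subsidy = £59.40 per unit

Social marginal benefit = demand + MEB = 163.29 - 1.68x.
Set SMB = MC: 163.29 - 1.68x = 5.64 + 1.34x → x* = 52.2020.
The Pigouvian subsidy equals MEB at x*: 3.54 + 1.07×52.2020 = 59.3961.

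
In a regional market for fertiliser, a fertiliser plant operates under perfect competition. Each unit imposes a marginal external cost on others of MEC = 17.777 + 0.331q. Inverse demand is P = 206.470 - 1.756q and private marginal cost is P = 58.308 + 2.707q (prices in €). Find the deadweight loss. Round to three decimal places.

DWL = €86.301

Market equilibrium (private): 58.308 + 2.707q = 206.470 - 1.756q → q_m = 33.1978.
Social marginal cost = private MC + MEC = 76.085 + 3.038q.
Set SMC = demand: 76.085 + 3.038q = 206.470 - 1.756q → q* = 27.1975.
The welfare-loss triangle has base |q_m − q*| and height MEC(q_m) (the vertical gap between SMC and demand is zero at q* and MEC at q_m).
DWL = ½ × 6.0003 × 28.7655 = 86.3008.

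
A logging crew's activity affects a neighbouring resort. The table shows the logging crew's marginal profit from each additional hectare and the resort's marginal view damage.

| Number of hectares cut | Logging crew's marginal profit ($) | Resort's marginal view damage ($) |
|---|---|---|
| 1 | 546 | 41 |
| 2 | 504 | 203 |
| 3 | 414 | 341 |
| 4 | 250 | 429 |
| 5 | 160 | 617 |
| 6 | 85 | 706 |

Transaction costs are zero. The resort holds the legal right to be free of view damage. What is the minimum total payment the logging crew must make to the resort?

Efficient level: marginal profit ≥ marginal view damage through level 3, so k* = 3.
With the resort holding the right, the logging crew must at least compensate total damage at k*: 41 + 203 + 341 = 585.

$585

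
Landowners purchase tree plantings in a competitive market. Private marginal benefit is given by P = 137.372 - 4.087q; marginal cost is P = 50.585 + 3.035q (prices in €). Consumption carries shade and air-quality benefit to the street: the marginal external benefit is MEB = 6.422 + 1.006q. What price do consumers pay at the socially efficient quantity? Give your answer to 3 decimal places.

Social marginal benefit = demand + MEB = 143.794 - 3.081q.
Set SMB = MC: 143.794 - 3.081q = 50.585 + 3.035q → q* = 15.2402.
Consumer price on the demand curve at q*: 137.372 − 4.087×15.2402 = 75.0853.

P = €75.085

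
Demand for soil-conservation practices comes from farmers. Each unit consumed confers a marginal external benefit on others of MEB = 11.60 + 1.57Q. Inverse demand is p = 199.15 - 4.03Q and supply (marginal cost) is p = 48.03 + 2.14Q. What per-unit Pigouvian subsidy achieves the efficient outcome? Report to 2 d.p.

Social marginal benefit = demand + MEB = 210.75 - 2.46Q.
Set SMB = MC: 210.75 - 2.46Q = 48.03 + 2.14Q → Q* = 35.3739.
The Pigouvian subsidy equals MEB at Q*: 11.60 + 1.57×35.3739 = 67.1370.

subsidy = 67.14 per unit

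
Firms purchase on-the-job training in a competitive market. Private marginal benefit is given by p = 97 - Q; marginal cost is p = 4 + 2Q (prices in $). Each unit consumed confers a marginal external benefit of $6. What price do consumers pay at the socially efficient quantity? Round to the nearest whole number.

P = $64

Social marginal benefit = demand + MEB = 103 - Q.
Set SMB = MC: 103 - Q = 4 + 2Q → Q* = 33.0000.
Consumer price on the demand curve at Q*: 97 − 1×33.0000 = 64.0000.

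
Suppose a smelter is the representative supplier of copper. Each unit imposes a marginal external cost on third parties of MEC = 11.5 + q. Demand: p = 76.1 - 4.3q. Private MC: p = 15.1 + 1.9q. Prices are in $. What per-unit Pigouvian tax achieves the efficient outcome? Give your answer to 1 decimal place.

Social marginal cost = private MC + MEC = 26.6 + 2.9q.
Set SMC = demand: 26.6 + 2.9q = 76.1 - 4.3q → q* = 6.8750.
The Pigouvian tax equals MEC at q*: 11.5 + 1.0×6.8750 = 18.3750.

tax = $18.4 per unit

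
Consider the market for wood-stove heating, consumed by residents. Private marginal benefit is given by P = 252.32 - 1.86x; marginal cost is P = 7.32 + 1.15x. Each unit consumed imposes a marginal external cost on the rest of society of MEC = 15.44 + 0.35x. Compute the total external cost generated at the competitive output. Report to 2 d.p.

2416.15

Market equilibrium (private): 7.32 + 1.15x = 252.32 - 1.86x → x_m = 81.3953.
Total external cost = ∫₀^{x_m} (15.44 + 0.35x) dx = 15.44×81.3953 + ½×0.35×81.3953² = 2416.1525.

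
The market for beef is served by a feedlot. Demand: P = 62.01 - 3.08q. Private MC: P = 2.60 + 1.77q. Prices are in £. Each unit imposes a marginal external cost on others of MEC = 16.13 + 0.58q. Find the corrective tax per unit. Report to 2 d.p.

tax = £20.75 per unit

Social marginal cost = private MC + MEC = 18.73 + 2.35q.
Set SMC = demand: 18.73 + 2.35q = 62.01 - 3.08q → q* = 7.9705.
The Pigouvian tax equals MEC at q*: 16.13 + 0.58×7.9705 = 20.7529.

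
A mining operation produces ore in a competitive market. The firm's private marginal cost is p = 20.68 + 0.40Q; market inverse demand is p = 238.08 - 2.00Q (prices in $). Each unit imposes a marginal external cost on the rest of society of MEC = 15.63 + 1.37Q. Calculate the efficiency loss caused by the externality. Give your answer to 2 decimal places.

Market equilibrium (private): 20.68 + 0.40Q = 238.08 - 2.00Q → Q_m = 90.5833.
Social marginal cost = private MC + MEC = 36.31 + 1.77Q.
Set SMC = demand: 36.31 + 1.77Q = 238.08 - 2.00Q → Q* = 53.5199.
Height of the DWL triangle at Q_m is SMC(Q_m) − demand(Q_m) = MEC(Q_m) = 139.7292.
DWL = ½ × 37.0634 × 139.7292 = 2589.4196.

DWL = $2589.42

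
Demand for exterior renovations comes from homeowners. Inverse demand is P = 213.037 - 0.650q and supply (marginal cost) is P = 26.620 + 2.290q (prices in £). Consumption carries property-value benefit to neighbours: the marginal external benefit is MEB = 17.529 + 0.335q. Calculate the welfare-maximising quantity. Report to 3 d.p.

q* = 78.290

Social marginal benefit = demand + MEB = 230.566 - 0.315q.
Set SMB = MC: 230.566 - 0.315q = 26.620 + 2.290q → q* = 78.2902.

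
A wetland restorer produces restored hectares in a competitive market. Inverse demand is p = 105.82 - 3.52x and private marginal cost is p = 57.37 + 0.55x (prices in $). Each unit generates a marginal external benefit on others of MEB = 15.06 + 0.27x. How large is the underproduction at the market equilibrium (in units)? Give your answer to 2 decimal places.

4.81 units

Market equilibrium (private): 57.37 + 0.55x = 105.82 - 3.52x → x_m = 11.9042.
Social marginal cost = private MC − MEB = 42.31 + 0.28x.
Set SMC = demand: 42.31 + 0.28x = 105.82 - 3.52x → x* = 16.7132.
Gap = |11.9042 − 16.7132| = 4.8090.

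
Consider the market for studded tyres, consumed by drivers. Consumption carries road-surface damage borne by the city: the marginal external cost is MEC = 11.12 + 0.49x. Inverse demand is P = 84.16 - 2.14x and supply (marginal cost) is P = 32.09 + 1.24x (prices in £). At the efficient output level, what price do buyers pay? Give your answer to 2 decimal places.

Social marginal benefit = demand − MEC = 73.04 - 2.63x.
Set SMB = MC: 73.04 - 2.63x = 32.09 + 1.24x → x* = 10.5814.
Consumer price on the demand curve at x*: 84.16 − 2.14×10.5814 = 61.5158.

P = £61.52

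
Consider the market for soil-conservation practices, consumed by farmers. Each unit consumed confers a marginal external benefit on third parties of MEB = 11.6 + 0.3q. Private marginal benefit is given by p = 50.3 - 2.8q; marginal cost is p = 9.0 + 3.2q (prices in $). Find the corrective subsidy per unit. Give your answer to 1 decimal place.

subsidy = $14.4 per unit

Social marginal benefit = demand + MEB = 61.9 - 2.5q.
Set SMB = MC: 61.9 - 2.5q = 9.0 + 3.2q → q* = 9.2807.
The Pigouvian subsidy equals MEB at q*: 11.6 + 0.3×9.2807 = 14.3842.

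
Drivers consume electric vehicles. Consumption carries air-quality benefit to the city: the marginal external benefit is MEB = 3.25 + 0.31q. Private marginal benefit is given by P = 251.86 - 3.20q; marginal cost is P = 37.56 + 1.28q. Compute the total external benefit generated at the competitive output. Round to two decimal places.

Market equilibrium (private): 37.56 + 1.28q = 251.86 - 3.20q → q_m = 47.8348.
Total external benefit = ∫₀^{q_m} (3.25 + 0.31q) dq = 3.25×47.8348 + ½×0.31×47.8348² = 510.1292.

510.13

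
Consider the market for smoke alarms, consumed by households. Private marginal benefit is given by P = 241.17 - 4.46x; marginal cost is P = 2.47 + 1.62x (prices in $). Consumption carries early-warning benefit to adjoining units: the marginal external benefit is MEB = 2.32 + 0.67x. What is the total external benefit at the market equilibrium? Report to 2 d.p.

$607.43

Market equilibrium (private): 2.47 + 1.62x = 241.17 - 4.46x → x_m = 39.2599.
Total external benefit = ∫₀^{x_m} (2.32 + 0.67x) dx = 2.32×39.2599 + ½×0.67×39.2599² = 607.4318.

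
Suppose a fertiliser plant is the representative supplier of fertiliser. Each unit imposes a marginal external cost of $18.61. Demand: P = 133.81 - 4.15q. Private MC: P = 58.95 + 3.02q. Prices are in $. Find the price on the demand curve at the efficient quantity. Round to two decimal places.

Social marginal cost = private MC + MEC = 77.56 + 3.02q.
Set SMC = demand: 77.56 + 3.02q = 133.81 - 4.15q → q* = 7.8452.
Consumer price on the demand curve at q*: 133.81 − 4.15×7.8452 = 101.2524.

P = $101.25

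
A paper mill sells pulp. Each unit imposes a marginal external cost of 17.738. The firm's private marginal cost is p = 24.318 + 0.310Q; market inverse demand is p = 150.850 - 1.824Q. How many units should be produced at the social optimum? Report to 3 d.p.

Q* = 50.981

Social marginal cost = private MC + MEC = 42.056 + 0.310Q.
Set SMC = demand: 42.056 + 0.310Q = 150.850 - 1.824Q → Q* = 50.9813.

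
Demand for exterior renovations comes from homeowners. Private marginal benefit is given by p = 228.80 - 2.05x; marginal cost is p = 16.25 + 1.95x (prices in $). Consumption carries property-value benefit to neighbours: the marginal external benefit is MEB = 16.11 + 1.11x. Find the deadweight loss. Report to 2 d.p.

Market equilibrium (private): 16.25 + 1.95x = 228.80 - 2.05x → x_m = 53.1375.
Social marginal benefit = demand + MEB = 244.91 - 0.94x.
Set SMB = MC: 244.91 - 0.94x = 16.25 + 1.95x → x* = 79.1211.
Height of the DWL triangle at x_m is SMB(x_m) − MC(x_m) = MEB(x_m) = 75.0926.
DWL = ½ × 25.9836 × 75.0926 = 975.5880.

DWL = $975.59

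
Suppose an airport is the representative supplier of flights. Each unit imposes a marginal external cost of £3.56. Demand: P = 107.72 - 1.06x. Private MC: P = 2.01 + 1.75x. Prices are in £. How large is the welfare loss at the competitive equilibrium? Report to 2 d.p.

DWL = £2.26

Market equilibrium (private): 2.01 + 1.75x = 107.72 - 1.06x → x_m = 37.6192.
Social marginal cost = private MC + MEC = 5.57 + 1.75x.
Set SMC = demand: 5.57 + 1.75x = 107.72 - 1.06x → x* = 36.3523.
The loss is the area between SMC and demand from x* to x_m; with linear curves that's a triangle of height MEC(x_m).
DWL = ½ × 1.2669 × 3.5600 = 2.2551.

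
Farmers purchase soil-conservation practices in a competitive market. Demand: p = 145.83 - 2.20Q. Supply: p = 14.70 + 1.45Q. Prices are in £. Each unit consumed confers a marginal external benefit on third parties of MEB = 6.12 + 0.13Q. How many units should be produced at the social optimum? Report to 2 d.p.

Social marginal benefit = demand + MEB = 151.95 - 2.07Q.
Set SMB = MC: 151.95 - 2.07Q = 14.70 + 1.45Q → Q* = 38.9915.

Q* = 38.99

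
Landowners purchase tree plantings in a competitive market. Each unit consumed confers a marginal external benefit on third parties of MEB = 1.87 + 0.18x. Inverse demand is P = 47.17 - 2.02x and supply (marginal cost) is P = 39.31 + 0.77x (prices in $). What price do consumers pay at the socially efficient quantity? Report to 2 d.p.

P = $39.64

Social marginal benefit = demand + MEB = 49.04 - 1.84x.
Set SMB = MC: 49.04 - 1.84x = 39.31 + 0.77x → x* = 3.7280.
Consumer price on the demand curve at x*: 47.17 − 2.02×3.7280 = 39.6394.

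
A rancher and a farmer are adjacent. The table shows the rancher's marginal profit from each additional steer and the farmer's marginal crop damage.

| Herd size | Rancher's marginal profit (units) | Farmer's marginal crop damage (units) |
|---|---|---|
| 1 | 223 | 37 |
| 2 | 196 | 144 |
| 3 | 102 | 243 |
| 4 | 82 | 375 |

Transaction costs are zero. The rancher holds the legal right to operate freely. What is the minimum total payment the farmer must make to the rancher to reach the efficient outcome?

Left alone the rancher would choose level 4 (marginal profit stays positive).
Efficient level: k* = 2 (marginal profit ≥ marginal crop damage through 2).
The farmer must at least cover the rancher's forgone profit from cutting 4→2: 102 + 82 = 184.

184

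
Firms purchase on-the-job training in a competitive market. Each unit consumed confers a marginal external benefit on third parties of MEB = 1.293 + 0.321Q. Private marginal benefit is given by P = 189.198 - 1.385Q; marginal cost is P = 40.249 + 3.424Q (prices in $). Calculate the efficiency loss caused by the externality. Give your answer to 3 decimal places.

DWL = $14.063

Market equilibrium (private): 40.249 + 3.424Q = 189.198 - 1.385Q → Q_m = 30.9730.
Social marginal benefit = demand + MEB = 190.491 - 1.064Q.
Set SMB = MC: 190.491 - 1.064Q = 40.249 + 3.424Q → Q* = 33.4764.
Between Q* and Q_m the wedge SMB − MC runs linearly from 0 to MEB(Q_m), so the loss is a triangle.
DWL = ½ × 2.5034 × 11.2353 = 14.0632.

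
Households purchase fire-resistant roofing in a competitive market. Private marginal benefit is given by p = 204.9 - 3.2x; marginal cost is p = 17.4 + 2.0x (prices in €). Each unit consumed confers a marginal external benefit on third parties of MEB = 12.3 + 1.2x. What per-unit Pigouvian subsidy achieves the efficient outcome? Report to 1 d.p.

subsidy = €72.2 per unit

Social marginal benefit = demand + MEB = 217.2 - 2.0x.
Set SMB = MC: 217.2 - 2.0x = 17.4 + 2.0x → x* = 49.9500.
The Pigouvian subsidy equals MEB at x*: 12.3 + 1.2×49.9500 = 72.2400.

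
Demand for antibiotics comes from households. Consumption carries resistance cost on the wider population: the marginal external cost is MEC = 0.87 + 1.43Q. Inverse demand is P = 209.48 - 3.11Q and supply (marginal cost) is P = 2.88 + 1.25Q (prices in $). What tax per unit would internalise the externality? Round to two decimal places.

tax = $51.68 per unit

Social marginal benefit = demand − MEC = 208.61 - 4.54Q.
Set SMB = MC: 208.61 - 4.54Q = 2.88 + 1.25Q → Q* = 35.5320.
The Pigouvian tax equals MEC at Q*: 0.87 + 1.43×35.5320 = 51.6808.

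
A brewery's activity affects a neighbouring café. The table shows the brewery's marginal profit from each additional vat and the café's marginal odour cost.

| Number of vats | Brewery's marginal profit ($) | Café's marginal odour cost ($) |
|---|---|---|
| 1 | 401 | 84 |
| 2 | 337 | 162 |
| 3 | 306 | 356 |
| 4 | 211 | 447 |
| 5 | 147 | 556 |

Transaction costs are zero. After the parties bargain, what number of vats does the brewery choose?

Bargaining reaches the level where marginal profit last exceeds marginal odour cost.
That holds through level 2 (337 ≥ 162) but not at 3 (306 < 356).

2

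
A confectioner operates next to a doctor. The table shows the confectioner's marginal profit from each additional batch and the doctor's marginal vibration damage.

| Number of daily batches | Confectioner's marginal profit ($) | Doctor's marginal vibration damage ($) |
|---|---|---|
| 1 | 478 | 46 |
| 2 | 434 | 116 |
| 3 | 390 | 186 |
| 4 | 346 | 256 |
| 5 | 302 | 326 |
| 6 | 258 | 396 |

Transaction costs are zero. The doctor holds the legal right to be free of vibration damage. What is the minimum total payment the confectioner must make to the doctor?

$604

Efficient level: marginal profit ≥ marginal vibration damage through level 4, so k* = 4.
With the doctor holding the right, the confectioner must at least compensate total damage at k*: 46 + 116 + 186 + 256 = 604.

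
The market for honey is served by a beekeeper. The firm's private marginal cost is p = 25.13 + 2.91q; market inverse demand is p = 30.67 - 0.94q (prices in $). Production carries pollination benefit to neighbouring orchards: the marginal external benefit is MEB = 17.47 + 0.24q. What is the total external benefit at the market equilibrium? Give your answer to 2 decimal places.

$25.39

Market equilibrium (private): 25.13 + 2.91q = 30.67 - 0.94q → q_m = 1.4390.
Total external benefit = ∫₀^{q_m} (17.47 + 0.24q) dq = 17.47×1.4390 + ½×0.24×1.4390² = 25.3878.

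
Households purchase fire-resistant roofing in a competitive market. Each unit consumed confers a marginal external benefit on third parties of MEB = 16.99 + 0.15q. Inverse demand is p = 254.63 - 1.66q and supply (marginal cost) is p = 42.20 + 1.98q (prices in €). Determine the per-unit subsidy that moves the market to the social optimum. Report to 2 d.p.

subsidy = €26.85 per unit

Social marginal benefit = demand + MEB = 271.62 - 1.51q.
Set SMB = MC: 271.62 - 1.51q = 42.20 + 1.98q → q* = 65.7364.
The Pigouvian subsidy equals MEB at q*: 16.99 + 0.15×65.7364 = 26.8505.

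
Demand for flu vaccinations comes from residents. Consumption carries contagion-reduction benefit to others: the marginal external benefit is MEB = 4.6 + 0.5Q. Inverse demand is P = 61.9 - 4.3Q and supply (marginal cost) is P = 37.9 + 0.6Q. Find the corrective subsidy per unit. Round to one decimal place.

subsidy = 7.9 per unit

Social marginal benefit = demand + MEB = 66.5 - 3.8Q.
Set SMB = MC: 66.5 - 3.8Q = 37.9 + 0.6Q → Q* = 6.5000.
The Pigouvian subsidy equals MEB at Q*: 4.6 + 0.5×6.5000 = 7.8500.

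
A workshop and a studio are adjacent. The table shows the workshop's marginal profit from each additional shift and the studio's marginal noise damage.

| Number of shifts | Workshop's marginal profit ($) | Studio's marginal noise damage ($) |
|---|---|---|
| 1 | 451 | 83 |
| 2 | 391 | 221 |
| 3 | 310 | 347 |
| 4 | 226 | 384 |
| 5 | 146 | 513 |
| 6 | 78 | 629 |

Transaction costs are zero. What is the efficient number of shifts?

2

Bargaining reaches the level where marginal profit last exceeds marginal noise damage.
That holds through level 2 (391 ≥ 221) but not at 3 (310 < 347).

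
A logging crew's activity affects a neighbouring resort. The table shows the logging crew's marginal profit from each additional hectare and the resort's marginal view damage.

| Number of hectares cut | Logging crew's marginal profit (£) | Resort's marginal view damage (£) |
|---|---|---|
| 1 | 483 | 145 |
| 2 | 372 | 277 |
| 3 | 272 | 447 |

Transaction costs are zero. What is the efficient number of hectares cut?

2

Bargaining reaches the level where marginal profit last exceeds marginal view damage.
That holds through level 2 (372 ≥ 277) but not at 3 (272 < 447).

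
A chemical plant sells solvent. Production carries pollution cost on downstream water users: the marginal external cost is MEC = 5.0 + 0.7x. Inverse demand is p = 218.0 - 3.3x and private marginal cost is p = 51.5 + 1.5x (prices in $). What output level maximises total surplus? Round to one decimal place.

x* = 29.4

Social marginal cost = private MC + MEC = 56.5 + 2.2x.
Set SMC = demand: 56.5 + 2.2x = 218.0 - 3.3x → x* = 29.3636.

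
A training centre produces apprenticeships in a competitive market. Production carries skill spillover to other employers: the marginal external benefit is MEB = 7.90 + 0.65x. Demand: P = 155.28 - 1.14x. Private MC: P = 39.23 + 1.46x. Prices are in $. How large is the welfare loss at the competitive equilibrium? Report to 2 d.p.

DWL = $349.37

Market equilibrium (private): 39.23 + 1.46x = 155.28 - 1.14x → x_m = 44.6346.
Social marginal cost = private MC − MEB = 31.33 + 0.81x.
Set SMC = demand: 31.33 + 0.81x = 155.28 - 1.14x → x* = 63.5641.
The welfare-loss triangle has base |x_m − x*| and height MEB(x_m) (the vertical gap between SMC and demand is zero at x* and MEB at x_m).
DWL = ½ × 18.9295 × 36.9125 = 349.3676.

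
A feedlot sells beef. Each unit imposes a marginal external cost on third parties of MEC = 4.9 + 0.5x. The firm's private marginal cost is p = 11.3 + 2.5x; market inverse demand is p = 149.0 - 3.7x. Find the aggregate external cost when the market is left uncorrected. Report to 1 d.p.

232.1

Market equilibrium (private): 11.3 + 2.5x = 149.0 - 3.7x → x_m = 22.2097.
Total external cost = ∫₀^{x_m} (4.9 + 0.5x) dx = 4.9×22.2097 + ½×0.5×22.2097² = 232.1452.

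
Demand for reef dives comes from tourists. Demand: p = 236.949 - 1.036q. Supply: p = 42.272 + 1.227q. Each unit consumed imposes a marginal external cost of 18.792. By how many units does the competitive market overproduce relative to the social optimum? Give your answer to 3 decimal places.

8.304 units

Market equilibrium (private): 42.272 + 1.227q = 236.949 - 1.036q → q_m = 86.0261.
Social marginal benefit = demand − MEC = 218.157 - 1.036q.
Set SMB = MC: 218.157 - 1.036q = 42.272 + 1.227q → q* = 77.7221.
Gap = |86.0261 − 77.7221| = 8.3040.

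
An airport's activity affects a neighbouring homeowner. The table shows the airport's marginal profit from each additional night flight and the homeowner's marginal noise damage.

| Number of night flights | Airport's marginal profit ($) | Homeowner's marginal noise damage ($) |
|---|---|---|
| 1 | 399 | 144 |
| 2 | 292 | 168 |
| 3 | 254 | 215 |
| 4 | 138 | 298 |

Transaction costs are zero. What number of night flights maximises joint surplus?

Bargaining reaches the level where marginal profit last exceeds marginal noise damage.
That holds through level 3 (254 ≥ 215) but not at 4 (138 < 298).

3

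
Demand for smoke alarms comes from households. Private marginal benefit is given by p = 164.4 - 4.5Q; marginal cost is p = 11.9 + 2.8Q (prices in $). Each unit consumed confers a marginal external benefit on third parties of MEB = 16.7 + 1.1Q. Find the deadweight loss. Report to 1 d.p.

DWL = $127.0

Market equilibrium (private): 11.9 + 2.8Q = 164.4 - 4.5Q → Q_m = 20.8904.
Social marginal benefit = demand + MEB = 181.1 - 3.4Q.
Set SMB = MC: 181.1 - 3.4Q = 11.9 + 2.8Q → Q* = 27.2903.
Between Q* and Q_m the wedge SMB − MC runs linearly from 0 to MEB(Q_m), so the loss is a triangle.
DWL = ½ × 6.3999 × 39.6795 = 126.9724.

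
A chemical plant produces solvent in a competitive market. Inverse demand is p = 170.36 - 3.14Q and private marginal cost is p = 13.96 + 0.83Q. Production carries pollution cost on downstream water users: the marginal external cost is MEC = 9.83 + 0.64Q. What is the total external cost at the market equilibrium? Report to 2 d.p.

883.90

Market equilibrium (private): 13.96 + 0.83Q = 170.36 - 3.14Q → Q_m = 39.3955.
Total external cost = ∫₀^{Q_m} (9.83 + 0.64Q) dQ = 9.83×39.3955 + ½×0.64×39.3955² = 883.8995.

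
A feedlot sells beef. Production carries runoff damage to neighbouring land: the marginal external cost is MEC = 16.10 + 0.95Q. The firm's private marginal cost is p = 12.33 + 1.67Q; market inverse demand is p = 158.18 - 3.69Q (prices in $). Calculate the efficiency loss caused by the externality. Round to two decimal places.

Market equilibrium (private): 12.33 + 1.67Q = 158.18 - 3.69Q → Q_m = 27.2108.
Social marginal cost = private MC + MEC = 28.43 + 2.62Q.
Set SMC = demand: 28.43 + 2.62Q = 158.18 - 3.69Q → Q* = 20.5626.
The loss is the area between SMC and demand from Q* to Q_m; with linear curves that's a triangle of height MEC(Q_m).
DWL = ½ × 6.6482 × 41.9503 = 139.4470.

DWL = $139.45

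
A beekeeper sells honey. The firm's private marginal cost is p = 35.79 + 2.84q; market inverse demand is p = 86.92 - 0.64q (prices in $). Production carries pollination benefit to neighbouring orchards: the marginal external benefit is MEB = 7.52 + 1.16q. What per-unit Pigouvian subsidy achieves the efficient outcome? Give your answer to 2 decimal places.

Social marginal cost = private MC − MEB = 28.27 + 1.68q.
Set SMC = demand: 28.27 + 1.68q = 86.92 - 0.64q → q* = 25.2802.
The Pigouvian subsidy equals MEB at q*: 7.52 + 1.16×25.2802 = 36.8450.

subsidy = $36.85 per unit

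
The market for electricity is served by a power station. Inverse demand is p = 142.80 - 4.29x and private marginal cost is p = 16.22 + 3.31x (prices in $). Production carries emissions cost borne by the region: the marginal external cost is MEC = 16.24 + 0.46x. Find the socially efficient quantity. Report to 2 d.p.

x* = 13.69

Social marginal cost = private MC + MEC = 32.46 + 3.77x.
Set SMC = demand: 32.46 + 3.77x = 142.80 - 4.29x → x* = 13.6898.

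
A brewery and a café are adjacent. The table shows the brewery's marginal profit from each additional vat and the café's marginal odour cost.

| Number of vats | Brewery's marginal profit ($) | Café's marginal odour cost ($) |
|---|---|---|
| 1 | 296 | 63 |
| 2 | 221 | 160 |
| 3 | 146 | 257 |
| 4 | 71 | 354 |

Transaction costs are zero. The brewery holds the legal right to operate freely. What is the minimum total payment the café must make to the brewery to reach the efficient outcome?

Left alone the brewery would choose level 4 (marginal profit stays positive).
Efficient level: k* = 2 (marginal profit ≥ marginal odour cost through 2).
The café must at least cover the brewery's forgone profit from cutting 4→2: 146 + 71 = 217.

$217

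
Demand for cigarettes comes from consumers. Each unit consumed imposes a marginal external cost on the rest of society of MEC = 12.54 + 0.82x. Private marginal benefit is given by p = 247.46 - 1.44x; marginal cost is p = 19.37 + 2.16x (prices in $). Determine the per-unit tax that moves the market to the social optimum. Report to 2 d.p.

Social marginal benefit = demand − MEC = 234.92 - 2.26x.
Set SMB = MC: 234.92 - 2.26x = 19.37 + 2.16x → x* = 48.7670.
The Pigouvian tax equals MEC at x*: 12.54 + 0.82×48.7670 = 52.5289.

tax = $52.53 per unit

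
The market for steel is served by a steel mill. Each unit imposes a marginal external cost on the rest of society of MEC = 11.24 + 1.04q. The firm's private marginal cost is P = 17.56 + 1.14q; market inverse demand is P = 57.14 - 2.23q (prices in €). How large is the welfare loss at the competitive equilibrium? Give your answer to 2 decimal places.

Market equilibrium (private): 17.56 + 1.14q = 57.14 - 2.23q → q_m = 11.7448.
Social marginal cost = private MC + MEC = 28.80 + 2.18q.
Set SMC = demand: 28.80 + 2.18q = 57.14 - 2.23q → q* = 6.4263.
Between q* and q_m the wedge SMC − demand runs linearly from 0 to MEC(q_m), so the loss is a triangle.
DWL = ½ × 5.3185 × 23.4546 = 62.3716.

DWL = €62.37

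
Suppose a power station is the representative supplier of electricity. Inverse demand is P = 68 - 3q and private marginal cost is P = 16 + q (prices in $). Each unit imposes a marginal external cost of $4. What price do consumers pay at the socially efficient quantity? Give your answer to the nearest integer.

P = $32

Social marginal cost = private MC + MEC = 20 + q.
Set SMC = demand: 20 + q = 68 - 3q → q* = 12.0000.
Consumer price on the demand curve at q*: 68 − 3×12.0000 = 32.0000.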